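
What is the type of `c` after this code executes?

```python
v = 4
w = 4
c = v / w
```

int / int always returns float in Python 3 (4 / 4 = 1)

float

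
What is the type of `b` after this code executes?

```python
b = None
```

None has type NoneType

NoneType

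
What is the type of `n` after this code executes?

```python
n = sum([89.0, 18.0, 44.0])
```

sum() of floats returns float

float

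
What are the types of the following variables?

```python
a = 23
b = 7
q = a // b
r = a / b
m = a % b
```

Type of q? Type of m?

int // int returns int; int % int returns int

int, int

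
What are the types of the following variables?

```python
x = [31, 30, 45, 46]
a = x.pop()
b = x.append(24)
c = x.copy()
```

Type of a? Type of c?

list.pop() returns the element (int); list.copy() returns list

int, list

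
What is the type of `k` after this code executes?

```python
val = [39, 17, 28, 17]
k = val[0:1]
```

Slicing a list always returns a list

list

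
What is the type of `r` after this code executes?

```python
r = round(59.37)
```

round() with no ndigits arg returns int

int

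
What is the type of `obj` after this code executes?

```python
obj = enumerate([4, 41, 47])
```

enumerate() returns an enumerate iterator object

enumerate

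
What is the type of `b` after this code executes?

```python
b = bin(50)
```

bin() returns str representation

str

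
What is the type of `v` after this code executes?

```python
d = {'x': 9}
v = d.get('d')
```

dict.get() returns None when key 'd' is not found and no default given

NoneType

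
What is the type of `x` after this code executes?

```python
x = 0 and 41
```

'and' returns the first falsy value (0, which is int)

int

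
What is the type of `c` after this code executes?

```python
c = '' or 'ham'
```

'or' returns first truthy value ('ham', which is str)

str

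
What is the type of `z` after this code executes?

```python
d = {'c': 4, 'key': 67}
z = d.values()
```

.values() returns a dict_values view object

dict_values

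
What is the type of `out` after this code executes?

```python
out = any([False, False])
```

any() returns bool

bool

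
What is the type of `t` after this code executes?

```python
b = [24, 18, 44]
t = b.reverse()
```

list.reverse() returns None

NoneType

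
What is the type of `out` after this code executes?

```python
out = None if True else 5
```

Ternary: condition is True, if branch (None) taken → NoneType

NoneType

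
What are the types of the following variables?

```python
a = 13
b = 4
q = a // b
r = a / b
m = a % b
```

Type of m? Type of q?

int % int returns int; int // int returns int

int, int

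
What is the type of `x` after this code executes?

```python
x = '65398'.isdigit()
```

str.isdigit() returns bool

bool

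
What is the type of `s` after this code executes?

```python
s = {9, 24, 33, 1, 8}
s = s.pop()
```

Popping from a set of ints returns int

int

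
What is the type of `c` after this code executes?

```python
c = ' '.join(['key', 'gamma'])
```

str.join() returns str

str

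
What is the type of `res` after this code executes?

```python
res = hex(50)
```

hex() returns str representation

str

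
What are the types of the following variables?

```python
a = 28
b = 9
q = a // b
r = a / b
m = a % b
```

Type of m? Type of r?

int % int returns int; int / int returns float

int, float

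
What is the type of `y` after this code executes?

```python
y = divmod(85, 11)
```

divmod() returns a tuple (quotient, remainder)

tuple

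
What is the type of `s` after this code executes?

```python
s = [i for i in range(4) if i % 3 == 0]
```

A list comprehension [...] produces a list

list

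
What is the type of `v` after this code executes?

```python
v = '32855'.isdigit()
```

str.isdigit() returns bool

bool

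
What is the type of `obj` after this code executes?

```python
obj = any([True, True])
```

any() returns bool

bool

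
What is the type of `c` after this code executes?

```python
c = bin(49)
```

bin() returns str representation

str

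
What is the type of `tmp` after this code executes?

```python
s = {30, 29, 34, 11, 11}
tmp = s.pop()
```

Popping from a set of ints returns int

int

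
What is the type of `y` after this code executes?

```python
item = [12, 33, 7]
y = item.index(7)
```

list.index() returns int

int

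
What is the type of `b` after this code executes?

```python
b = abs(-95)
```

abs() of int returns int

int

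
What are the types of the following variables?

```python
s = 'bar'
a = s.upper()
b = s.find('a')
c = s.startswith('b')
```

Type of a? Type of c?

str.upper() returns str; str.startswith() returns bool

str, bool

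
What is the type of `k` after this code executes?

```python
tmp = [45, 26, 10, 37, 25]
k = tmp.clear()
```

list.clear() returns None

NoneType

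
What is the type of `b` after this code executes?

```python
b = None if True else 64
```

Ternary: condition is True, if branch (None) taken → NoneType

NoneType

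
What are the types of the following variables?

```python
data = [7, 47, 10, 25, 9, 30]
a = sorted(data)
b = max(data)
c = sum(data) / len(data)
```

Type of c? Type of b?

int / int returns float; max of ints returns int

float, int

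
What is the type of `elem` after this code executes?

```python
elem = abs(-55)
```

abs() of int returns int

int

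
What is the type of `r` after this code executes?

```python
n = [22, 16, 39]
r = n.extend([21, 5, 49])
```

list.extend() returns None

NoneType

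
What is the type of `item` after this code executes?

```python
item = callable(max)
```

callable() returns bool

bool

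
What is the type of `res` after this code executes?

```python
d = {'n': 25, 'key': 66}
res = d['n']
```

Accessing dict[str, int] with key 'n' returns int value 25

int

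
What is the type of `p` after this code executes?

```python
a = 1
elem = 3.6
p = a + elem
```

int + float returns float (1 + 3.6 = 4.6)

float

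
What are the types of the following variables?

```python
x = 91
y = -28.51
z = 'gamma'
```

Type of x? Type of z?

x is int; z is str

int, str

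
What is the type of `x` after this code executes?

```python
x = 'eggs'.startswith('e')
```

str.startswith() returns bool

bool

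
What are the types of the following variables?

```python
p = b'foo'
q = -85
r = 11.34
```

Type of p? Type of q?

p is bytes; q is int

bytes, int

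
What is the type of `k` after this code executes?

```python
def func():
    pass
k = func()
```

A function with no return statement returns None

NoneType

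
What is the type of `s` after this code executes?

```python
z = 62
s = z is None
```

'is' comparison returns bool

bool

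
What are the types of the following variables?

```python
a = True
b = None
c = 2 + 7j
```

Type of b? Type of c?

b is NoneType; c is complex

NoneType, complex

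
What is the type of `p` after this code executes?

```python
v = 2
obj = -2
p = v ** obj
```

int ** negative int returns float

float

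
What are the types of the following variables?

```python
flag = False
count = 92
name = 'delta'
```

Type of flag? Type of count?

flag is bool; count is int

bool, int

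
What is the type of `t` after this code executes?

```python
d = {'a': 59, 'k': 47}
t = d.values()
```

.values() returns a dict_values view object

dict_values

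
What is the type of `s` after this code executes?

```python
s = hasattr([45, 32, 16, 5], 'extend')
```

hasattr() returns bool

bool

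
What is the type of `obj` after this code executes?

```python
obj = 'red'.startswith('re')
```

str.startswith() returns bool

bool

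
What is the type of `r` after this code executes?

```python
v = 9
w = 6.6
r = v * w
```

int * float returns float (9 * 6.6 = 59.4)

float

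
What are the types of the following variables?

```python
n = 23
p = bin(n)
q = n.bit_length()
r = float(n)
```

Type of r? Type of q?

float() returns float; int.bit_length() returns int

float, int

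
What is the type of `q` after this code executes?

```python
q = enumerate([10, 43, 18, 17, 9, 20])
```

enumerate() returns an enumerate iterator object

enumerate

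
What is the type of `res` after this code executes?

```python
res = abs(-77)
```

abs() of int returns int

int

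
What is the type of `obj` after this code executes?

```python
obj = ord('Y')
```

ord() returns int (Unicode code point)

int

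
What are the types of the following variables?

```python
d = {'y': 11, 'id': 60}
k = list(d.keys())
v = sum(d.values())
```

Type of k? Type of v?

list(...) returns list; sum of int values returns int

list, int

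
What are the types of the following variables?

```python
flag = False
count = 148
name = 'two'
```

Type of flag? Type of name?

flag is bool; name is str

bool, str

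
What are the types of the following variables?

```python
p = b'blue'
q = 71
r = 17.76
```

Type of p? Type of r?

p is bytes; r is float

bytes, float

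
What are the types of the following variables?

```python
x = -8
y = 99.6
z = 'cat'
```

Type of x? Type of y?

x is int; y is float

int, float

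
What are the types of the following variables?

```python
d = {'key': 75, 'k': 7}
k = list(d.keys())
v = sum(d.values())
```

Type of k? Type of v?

list(...) returns list; sum of int values returns int

list, int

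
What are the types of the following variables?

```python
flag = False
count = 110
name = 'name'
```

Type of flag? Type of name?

flag is bool; name is str

bool, str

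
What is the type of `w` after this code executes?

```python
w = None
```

None has type NoneType

NoneType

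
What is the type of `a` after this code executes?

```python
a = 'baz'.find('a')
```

str.find() returns int (index, or -1)

int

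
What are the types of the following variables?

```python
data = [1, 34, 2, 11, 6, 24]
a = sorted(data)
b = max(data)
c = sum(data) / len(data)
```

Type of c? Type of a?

int / int returns float; sorted() returns list

float, list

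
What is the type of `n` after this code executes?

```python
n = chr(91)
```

chr() returns str (single character)

str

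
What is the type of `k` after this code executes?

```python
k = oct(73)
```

oct() returns str representation

str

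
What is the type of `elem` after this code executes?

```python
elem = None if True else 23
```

Ternary: condition is True, if branch (None) taken → NoneType

NoneType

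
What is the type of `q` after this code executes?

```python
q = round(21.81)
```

round() with no ndigits arg returns int

int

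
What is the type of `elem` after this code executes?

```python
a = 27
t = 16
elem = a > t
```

Comparison operators return bool

bool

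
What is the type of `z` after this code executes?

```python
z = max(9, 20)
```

max() of ints returns int

int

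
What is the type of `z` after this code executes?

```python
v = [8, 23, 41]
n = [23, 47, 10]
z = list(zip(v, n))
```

list(zip(...)) returns a list of tuples

list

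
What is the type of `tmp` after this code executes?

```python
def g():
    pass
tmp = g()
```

A function with no return statement returns None

NoneType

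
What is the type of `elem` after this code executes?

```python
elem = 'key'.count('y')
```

str.count() returns int

int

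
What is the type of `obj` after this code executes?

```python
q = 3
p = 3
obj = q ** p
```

int ** positive int returns int (3 ** 3 = 27)

int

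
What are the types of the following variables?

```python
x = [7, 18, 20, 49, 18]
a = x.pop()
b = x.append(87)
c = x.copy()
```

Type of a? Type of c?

list.pop() returns the element (int); list.copy() returns list

int, list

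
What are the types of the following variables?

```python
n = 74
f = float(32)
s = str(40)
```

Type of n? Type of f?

n is int; f is float

int, float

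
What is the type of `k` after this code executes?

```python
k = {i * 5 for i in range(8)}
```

A set comprehension {expr for x in iterable} produces a set

set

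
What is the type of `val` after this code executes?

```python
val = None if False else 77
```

Ternary: condition is False, else branch (77) taken → int

int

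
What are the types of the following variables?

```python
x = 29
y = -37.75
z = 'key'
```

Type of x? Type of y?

x is int; y is float

int, float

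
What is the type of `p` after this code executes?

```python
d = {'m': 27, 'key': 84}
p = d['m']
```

Accessing dict[str, int] with key 'm' returns int value 27

int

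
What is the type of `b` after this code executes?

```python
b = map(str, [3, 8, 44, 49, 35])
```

map() returns a map iterator object

map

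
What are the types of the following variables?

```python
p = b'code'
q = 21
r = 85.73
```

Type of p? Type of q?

p is bytes; q is int

bytes, int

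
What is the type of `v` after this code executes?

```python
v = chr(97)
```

chr() returns str (single character)

str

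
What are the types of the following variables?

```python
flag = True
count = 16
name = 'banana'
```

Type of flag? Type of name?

flag is bool; name is str

bool, str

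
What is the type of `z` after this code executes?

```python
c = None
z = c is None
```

'is' comparison returns bool

bool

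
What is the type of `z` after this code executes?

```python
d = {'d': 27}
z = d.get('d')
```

dict.get() returns the value (int) when key is found

int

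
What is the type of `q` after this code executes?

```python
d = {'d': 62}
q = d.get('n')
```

dict.get() returns None when key 'n' is not found and no default given

NoneType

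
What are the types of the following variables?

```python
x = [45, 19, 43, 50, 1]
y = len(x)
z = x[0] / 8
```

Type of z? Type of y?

int / int returns float; len() returns int

float, int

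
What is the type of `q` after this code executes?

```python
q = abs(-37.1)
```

abs() of float returns float

float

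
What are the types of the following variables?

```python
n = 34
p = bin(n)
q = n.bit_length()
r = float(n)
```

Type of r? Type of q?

float() returns float; int.bit_length() returns int

float, int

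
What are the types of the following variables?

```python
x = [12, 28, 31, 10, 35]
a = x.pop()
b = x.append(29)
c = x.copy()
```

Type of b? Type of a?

list.append() returns None; list.pop() returns the element (int)

NoneType, int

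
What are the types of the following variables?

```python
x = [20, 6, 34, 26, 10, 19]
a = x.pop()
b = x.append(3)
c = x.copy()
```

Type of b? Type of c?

list.append() returns None; list.copy() returns list

NoneType, list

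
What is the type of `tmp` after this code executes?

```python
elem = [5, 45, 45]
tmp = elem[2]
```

Indexing a list of ints returns int (elem[2] = 45)

int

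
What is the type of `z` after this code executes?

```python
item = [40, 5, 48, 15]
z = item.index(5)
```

list.index() returns int

int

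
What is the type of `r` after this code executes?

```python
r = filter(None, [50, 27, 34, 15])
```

filter() returns a filter iterator object

filter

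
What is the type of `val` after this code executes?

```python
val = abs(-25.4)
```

abs() of float returns float

float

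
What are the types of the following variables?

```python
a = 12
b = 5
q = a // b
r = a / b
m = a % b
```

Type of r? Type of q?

int / int returns float; int // int returns int

float, int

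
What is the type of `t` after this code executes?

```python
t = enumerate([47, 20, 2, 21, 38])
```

enumerate() returns an enumerate iterator object

enumerate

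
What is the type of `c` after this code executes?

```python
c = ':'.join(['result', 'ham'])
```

str.join() returns str

str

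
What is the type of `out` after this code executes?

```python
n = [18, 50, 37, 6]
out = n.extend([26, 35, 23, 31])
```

list.extend() returns None

NoneType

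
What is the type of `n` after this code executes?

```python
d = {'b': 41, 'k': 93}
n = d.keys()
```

.keys() returns a dict_keys view object

dict_keys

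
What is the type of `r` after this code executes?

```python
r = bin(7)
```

bin() returns str representation

str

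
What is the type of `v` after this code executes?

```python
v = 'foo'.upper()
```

str.upper() returns str

str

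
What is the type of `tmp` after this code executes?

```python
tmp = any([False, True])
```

any() returns bool

bool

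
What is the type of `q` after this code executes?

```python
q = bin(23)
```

bin() returns str representation

str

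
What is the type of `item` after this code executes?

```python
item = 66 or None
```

'or' returns first truthy value (66, int)

int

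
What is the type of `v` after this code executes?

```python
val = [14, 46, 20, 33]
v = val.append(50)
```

list.append() returns None (mutates in place)

NoneType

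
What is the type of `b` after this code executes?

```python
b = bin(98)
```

bin() returns str representation

str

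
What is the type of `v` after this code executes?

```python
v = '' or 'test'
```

'or' returns first truthy value ('test', which is str)

str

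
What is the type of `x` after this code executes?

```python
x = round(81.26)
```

round() with no ndigits arg returns int

int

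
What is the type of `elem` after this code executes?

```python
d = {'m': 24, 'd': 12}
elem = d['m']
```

Accessing dict[str, int] with key 'm' returns int value 24

int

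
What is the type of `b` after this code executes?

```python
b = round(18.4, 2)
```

round() with ndigits arg returns float

float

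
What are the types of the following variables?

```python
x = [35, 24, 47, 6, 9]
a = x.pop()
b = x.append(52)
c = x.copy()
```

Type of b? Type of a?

list.append() returns None; list.pop() returns the element (int)

NoneType, int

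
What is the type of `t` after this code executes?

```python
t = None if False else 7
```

Ternary: condition is False, else branch (7) taken → int

int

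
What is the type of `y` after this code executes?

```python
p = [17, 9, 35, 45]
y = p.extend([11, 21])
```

list.extend() returns None

NoneType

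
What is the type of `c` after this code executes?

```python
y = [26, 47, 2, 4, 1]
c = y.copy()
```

list.copy() returns list

list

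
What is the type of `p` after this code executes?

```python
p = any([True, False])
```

any() returns bool

bool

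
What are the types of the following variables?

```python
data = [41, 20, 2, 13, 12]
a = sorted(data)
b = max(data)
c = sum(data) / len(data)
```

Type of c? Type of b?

int / int returns float; max of ints returns int

float, int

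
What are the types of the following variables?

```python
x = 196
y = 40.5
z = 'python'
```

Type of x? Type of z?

x is int; z is str

int, str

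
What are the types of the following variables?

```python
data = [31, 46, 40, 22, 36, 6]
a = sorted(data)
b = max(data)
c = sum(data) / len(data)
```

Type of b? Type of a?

max of ints returns int; sorted() returns list

int, list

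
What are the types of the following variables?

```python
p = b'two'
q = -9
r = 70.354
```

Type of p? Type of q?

p is bytes; q is int

bytes, int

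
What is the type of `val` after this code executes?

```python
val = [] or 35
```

'or' returns first truthy value (35, which is int)

int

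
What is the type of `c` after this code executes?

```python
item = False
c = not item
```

'not' always returns bool

bool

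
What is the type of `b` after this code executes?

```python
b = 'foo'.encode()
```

str.encode() returns bytes

bytes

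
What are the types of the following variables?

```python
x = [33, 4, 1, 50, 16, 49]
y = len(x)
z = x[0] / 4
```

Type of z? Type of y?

int / int returns float; len() returns int

float, int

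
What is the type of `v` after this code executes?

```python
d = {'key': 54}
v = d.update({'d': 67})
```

dict.update() returns None

NoneType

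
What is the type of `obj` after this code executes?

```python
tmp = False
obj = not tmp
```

'not' always returns bool

bool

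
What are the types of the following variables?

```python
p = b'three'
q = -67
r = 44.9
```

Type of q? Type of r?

q is int; r is float

int, float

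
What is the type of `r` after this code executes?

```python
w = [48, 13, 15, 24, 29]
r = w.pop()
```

list.pop() returns the popped element (int here)

int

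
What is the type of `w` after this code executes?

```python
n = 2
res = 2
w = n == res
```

Equality comparison returns bool

bool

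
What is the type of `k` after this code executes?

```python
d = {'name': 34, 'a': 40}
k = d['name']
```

Accessing dict[str, int] with key 'name' returns int value 34

int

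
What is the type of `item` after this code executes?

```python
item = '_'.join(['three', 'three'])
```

str.join() returns str

str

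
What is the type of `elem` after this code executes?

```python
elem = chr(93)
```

chr() returns str (single character)

str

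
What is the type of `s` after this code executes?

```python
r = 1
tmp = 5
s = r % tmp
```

int % int returns int (1 % 5 = 1)

int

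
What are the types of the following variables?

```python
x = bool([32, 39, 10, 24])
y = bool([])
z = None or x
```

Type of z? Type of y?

None or <bool> returns the bool; bool() returns bool

bool, bool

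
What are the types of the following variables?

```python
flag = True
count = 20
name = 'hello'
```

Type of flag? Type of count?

flag is bool; count is int

bool, int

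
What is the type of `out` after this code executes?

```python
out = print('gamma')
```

print() returns None

NoneType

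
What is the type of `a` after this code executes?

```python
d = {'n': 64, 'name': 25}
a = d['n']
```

Accessing dict[str, int] with key 'n' returns int value 64

int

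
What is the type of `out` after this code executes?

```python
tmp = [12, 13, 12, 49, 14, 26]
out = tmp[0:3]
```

Slicing a list always returns a list

list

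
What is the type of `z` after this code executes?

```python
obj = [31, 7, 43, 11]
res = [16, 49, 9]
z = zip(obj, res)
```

zip() returns a zip iterator object

zip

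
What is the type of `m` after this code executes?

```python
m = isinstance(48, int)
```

isinstance() returns bool

bool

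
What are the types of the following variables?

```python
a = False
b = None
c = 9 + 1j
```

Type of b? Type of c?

b is NoneType; c is complex

NoneType, complex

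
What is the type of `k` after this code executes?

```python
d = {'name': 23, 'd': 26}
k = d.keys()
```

.keys() returns a dict_keys view object

dict_keys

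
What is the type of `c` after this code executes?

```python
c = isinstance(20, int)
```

isinstance() returns bool

bool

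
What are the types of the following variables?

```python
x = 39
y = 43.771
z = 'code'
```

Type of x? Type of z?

x is int; z is str

int, str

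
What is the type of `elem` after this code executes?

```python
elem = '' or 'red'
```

'or' returns first truthy value ('red', which is str)

str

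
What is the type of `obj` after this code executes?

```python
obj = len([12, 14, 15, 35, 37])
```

len() always returns int

int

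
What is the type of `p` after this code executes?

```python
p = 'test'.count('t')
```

str.count() returns int

int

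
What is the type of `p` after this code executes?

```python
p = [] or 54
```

'or' returns first truthy value (54, which is int)

int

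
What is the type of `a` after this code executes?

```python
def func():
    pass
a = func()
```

A function with no return statement returns None

NoneType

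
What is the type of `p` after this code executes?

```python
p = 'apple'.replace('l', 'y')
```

str.replace() returns str

str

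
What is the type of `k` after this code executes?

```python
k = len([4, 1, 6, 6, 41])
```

len() always returns int

int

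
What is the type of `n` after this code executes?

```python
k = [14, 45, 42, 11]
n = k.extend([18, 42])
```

list.extend() returns None

NoneType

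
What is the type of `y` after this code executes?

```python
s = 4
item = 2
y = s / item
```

int / int always returns float in Python 3 (4 / 2 = 2)

float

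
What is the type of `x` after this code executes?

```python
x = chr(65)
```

chr() returns str (single character)

str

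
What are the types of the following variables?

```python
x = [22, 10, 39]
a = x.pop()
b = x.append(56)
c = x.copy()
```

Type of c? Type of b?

list.copy() returns list; list.append() returns None

list, NoneType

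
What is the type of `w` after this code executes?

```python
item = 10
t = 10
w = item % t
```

int % int returns int (10 % 10 = 0)

int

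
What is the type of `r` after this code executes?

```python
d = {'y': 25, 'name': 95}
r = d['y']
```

Accessing dict[str, int] with key 'y' returns int value 25

int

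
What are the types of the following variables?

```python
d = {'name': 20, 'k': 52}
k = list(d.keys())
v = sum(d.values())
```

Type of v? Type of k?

sum of int values returns int; list(...) returns list

int, list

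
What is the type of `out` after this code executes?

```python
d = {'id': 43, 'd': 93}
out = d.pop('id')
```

dict.pop() returns the value (int)

int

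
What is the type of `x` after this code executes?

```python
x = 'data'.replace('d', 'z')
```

str.replace() returns str

str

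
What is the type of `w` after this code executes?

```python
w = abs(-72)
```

abs() of int returns int

int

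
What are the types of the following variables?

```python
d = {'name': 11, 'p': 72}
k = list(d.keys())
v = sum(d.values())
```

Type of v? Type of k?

sum of int values returns int; list(...) returns list

int, list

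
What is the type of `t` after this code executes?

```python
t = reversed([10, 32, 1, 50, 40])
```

reversed() on a list returns a list_reverseiterator

list_reverseiterator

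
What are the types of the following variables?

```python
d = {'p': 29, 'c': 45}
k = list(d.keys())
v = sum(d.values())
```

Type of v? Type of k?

sum of int values returns int; list(...) returns list

int, list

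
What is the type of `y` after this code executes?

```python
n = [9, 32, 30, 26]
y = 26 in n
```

'in' operator returns bool

bool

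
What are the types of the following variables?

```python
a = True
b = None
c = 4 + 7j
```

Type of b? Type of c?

b is NoneType; c is complex

NoneType, complex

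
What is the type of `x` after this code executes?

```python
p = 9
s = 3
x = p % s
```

int % int returns int (9 % 3 = 0)

int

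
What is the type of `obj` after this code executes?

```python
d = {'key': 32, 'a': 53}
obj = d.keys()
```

.keys() returns a dict_keys view object

dict_keys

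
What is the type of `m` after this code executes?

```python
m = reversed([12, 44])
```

reversed() on a list returns a list_reverseiterator

list_reverseiterator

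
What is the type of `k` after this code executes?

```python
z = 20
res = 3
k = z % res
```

int % int returns int (20 % 3 = 2)

int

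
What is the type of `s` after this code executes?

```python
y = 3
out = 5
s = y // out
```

int // int returns int (3 // 5 = 0)

int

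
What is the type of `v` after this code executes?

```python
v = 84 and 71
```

'and' returns the last value when all truthy (71, which is int)

int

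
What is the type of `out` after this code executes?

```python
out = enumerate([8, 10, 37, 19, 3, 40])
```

enumerate() returns an enumerate iterator object

enumerate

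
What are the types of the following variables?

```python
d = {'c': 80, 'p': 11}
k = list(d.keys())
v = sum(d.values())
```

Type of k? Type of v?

list(...) returns list; sum of int values returns int

list, int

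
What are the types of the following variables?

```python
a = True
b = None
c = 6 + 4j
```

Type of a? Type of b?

a is bool; b is NoneType

bool, NoneType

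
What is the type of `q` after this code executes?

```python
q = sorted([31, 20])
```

sorted() always returns list

list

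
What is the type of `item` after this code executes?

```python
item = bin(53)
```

bin() returns str representation

str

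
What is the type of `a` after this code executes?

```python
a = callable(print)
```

callable() returns bool

bool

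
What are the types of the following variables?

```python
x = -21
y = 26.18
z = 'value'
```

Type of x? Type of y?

x is int; y is float

int, float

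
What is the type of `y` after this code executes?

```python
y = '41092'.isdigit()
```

str.isdigit() returns bool

bool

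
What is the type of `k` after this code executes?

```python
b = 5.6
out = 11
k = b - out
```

float - int returns float (5.6 - 11 = -5.4)

float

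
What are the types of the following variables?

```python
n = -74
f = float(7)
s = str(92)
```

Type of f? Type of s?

f is float; s is str

float, str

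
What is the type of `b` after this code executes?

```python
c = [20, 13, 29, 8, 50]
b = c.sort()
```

list.sort() returns None (sorts in place)

NoneType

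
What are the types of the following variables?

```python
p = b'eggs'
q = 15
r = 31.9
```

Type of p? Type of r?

p is bytes; r is float

bytes, float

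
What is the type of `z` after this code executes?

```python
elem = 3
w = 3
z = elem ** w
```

int ** positive int returns int (3 ** 3 = 27)

int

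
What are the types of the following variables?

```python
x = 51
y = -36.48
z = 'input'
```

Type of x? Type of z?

x is int; z is str

int, str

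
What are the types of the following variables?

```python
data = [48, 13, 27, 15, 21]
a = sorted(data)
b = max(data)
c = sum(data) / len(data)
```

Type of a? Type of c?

sorted() returns list; int / int returns float

list, float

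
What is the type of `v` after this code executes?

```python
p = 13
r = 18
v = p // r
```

int // int returns int (13 // 18 = 0)

int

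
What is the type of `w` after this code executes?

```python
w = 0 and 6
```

'and' returns the first falsy value (0, which is int)

int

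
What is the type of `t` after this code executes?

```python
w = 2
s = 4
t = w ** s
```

int ** positive int returns int (2 ** 4 = 16)

int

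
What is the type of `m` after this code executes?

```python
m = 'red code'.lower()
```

str.lower() returns str

str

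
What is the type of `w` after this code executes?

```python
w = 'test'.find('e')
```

str.find() returns int (index, or -1)

int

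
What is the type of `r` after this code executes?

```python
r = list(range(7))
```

list(range(...)) returns list

list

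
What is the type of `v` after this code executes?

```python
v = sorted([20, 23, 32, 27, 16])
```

sorted() always returns list

list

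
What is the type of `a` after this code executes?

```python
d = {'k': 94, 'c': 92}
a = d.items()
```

dict.items() returns a dict_items view

dict_items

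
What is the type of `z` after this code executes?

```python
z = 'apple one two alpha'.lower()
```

str.lower() returns str

str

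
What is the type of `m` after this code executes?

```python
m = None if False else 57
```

Ternary: condition is False, else branch (57) taken → int

int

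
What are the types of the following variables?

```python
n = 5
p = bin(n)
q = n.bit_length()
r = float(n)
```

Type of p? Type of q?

bin() returns str; int.bit_length() returns int

str, int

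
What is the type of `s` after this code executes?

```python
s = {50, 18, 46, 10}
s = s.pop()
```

Popping from a set of ints returns int

int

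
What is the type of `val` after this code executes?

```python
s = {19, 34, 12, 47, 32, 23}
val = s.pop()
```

Popping from a set of ints returns int

int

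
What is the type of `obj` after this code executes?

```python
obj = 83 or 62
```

'or' returns the first truthy value (83, which is int)

int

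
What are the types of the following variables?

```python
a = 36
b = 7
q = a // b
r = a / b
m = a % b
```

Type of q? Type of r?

int // int returns int; int / int returns float

int, float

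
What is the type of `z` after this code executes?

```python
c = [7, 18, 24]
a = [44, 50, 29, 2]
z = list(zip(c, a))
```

list(zip(...)) returns a list of tuples

list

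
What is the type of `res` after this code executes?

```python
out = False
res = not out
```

'not' always returns bool

bool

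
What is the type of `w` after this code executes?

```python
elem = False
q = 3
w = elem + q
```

bool + int returns int (False is 0, so 0 + 3 = 3)

int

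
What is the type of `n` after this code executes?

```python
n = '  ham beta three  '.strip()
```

str.strip() returns str

str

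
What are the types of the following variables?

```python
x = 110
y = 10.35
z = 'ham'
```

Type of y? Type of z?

y is float; z is str

float, str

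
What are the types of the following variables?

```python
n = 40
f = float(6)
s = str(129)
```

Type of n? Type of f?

n is int; f is float

int, float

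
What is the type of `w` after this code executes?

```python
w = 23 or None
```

'or' returns first truthy value (23, int)

int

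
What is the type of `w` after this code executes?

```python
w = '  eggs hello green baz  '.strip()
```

str.strip() returns str

str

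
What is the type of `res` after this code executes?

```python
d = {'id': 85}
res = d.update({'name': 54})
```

dict.update() returns None

NoneType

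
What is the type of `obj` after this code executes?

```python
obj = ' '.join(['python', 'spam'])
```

str.join() returns str

str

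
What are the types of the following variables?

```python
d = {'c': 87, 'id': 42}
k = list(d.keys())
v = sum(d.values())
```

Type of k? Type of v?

list(...) returns list; sum of int values returns int

list, int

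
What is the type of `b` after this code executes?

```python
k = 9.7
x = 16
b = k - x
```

float - int returns float (9.7 - 16 = -6.3)

float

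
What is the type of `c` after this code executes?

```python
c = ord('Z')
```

ord() returns int (Unicode code point)

int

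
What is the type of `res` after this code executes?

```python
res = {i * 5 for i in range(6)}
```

A set comprehension {expr for x in iterable} produces a set

set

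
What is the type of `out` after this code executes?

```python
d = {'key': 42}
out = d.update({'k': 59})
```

dict.update() returns None

NoneType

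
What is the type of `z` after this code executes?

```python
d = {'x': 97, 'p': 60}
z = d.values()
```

.values() returns a dict_values view object

dict_values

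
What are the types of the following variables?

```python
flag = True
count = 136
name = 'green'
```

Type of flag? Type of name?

flag is bool; name is str

bool, str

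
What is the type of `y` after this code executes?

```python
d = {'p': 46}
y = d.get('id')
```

dict.get() returns None when key 'id' is not found and no default given

NoneType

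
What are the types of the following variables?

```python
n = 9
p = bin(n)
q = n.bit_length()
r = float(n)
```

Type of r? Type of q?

float() returns float; int.bit_length() returns int

float, int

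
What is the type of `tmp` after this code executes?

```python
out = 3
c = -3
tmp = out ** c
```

int ** negative int returns float

float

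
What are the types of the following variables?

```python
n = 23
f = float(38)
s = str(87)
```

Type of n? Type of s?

n is int; s is str

int, str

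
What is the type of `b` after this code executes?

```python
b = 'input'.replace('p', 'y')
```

str.replace() returns str

str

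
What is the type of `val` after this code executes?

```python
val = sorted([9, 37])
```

sorted() always returns list

list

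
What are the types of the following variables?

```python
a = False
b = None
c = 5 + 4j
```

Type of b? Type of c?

b is NoneType; c is complex

NoneType, complex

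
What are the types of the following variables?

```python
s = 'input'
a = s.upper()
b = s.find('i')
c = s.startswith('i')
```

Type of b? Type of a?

str.find() returns int; str.upper() returns str

int, str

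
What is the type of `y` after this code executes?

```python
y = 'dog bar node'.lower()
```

str.lower() returns str

str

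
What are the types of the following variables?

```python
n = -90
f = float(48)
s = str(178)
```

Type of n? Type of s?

n is int; s is str

int, str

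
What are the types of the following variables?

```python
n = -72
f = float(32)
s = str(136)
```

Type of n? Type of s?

n is int; s is str

int, str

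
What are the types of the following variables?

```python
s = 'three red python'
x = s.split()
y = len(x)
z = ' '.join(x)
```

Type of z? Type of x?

str.join() returns str; str.split() returns list

str, list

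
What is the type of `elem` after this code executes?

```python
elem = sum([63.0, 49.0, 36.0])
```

sum() of floats returns float

float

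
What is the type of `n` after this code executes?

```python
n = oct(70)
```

oct() returns str representation

str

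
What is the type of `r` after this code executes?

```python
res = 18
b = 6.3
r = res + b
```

int + float returns float (18 + 6.3 = 24.3)

float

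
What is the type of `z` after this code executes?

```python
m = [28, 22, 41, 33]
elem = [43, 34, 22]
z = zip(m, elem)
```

zip() returns a zip iterator object

zip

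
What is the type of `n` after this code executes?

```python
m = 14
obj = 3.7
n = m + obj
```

int + float returns float (14 + 3.7 = 17.7)

float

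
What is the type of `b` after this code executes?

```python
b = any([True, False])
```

any() returns bool

bool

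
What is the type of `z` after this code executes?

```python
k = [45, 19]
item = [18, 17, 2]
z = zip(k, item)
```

zip() returns a zip iterator object

zip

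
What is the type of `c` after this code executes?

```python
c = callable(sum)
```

callable() returns bool

bool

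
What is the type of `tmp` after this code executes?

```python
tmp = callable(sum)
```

callable() returns bool

bool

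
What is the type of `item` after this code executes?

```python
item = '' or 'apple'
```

'or' returns first truthy value ('apple', which is str)

str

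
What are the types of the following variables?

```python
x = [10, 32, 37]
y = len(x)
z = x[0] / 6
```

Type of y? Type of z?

len() returns int; int / int returns float

int, float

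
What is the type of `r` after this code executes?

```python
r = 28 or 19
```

'or' returns the first truthy value (28, which is int)

int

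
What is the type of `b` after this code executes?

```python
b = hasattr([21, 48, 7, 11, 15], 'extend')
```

hasattr() returns bool

bool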